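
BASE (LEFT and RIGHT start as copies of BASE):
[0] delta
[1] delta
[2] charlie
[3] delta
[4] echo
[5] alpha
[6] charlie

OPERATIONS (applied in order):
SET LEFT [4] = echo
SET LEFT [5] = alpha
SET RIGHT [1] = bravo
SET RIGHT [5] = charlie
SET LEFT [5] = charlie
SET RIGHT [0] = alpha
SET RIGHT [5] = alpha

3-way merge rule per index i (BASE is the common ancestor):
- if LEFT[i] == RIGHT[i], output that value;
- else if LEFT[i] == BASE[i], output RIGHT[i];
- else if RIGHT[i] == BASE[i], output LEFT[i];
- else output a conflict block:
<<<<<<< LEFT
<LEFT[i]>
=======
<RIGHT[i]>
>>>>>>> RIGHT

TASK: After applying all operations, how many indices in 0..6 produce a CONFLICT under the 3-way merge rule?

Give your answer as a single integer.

Answer: 0

Derivation:
Final LEFT:  [delta, delta, charlie, delta, echo, charlie, charlie]
Final RIGHT: [alpha, bravo, charlie, delta, echo, alpha, charlie]
i=0: L=delta=BASE, R=alpha -> take RIGHT -> alpha
i=1: L=delta=BASE, R=bravo -> take RIGHT -> bravo
i=2: L=charlie R=charlie -> agree -> charlie
i=3: L=delta R=delta -> agree -> delta
i=4: L=echo R=echo -> agree -> echo
i=5: L=charlie, R=alpha=BASE -> take LEFT -> charlie
i=6: L=charlie R=charlie -> agree -> charlie
Conflict count: 0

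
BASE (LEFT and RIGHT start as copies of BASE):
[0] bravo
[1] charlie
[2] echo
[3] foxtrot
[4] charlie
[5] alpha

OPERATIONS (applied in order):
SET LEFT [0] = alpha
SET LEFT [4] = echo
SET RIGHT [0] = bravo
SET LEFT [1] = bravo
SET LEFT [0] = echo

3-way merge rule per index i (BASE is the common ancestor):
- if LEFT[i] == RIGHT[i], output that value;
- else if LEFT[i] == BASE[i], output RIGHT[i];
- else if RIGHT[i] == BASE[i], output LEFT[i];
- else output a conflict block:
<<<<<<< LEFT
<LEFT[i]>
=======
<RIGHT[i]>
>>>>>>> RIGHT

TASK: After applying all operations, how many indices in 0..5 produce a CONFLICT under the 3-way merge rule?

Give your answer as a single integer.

Answer: 0

Derivation:
Final LEFT:  [echo, bravo, echo, foxtrot, echo, alpha]
Final RIGHT: [bravo, charlie, echo, foxtrot, charlie, alpha]
i=0: L=echo, R=bravo=BASE -> take LEFT -> echo
i=1: L=bravo, R=charlie=BASE -> take LEFT -> bravo
i=2: L=echo R=echo -> agree -> echo
i=3: L=foxtrot R=foxtrot -> agree -> foxtrot
i=4: L=echo, R=charlie=BASE -> take LEFT -> echo
i=5: L=alpha R=alpha -> agree -> alpha
Conflict count: 0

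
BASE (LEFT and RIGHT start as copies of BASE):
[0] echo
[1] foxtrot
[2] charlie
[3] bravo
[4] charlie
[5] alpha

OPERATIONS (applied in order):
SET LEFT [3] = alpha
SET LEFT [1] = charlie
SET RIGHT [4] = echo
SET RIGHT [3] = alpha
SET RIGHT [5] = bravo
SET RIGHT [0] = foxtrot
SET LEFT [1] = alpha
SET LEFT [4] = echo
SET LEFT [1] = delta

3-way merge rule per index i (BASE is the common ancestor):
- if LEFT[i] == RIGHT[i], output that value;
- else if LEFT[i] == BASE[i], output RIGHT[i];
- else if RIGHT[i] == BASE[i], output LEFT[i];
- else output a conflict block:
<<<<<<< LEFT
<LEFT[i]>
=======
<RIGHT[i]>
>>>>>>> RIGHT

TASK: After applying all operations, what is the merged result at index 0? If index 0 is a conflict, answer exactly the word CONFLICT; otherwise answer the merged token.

Answer: foxtrot

Derivation:
Final LEFT:  [echo, delta, charlie, alpha, echo, alpha]
Final RIGHT: [foxtrot, foxtrot, charlie, alpha, echo, bravo]
i=0: L=echo=BASE, R=foxtrot -> take RIGHT -> foxtrot
i=1: L=delta, R=foxtrot=BASE -> take LEFT -> delta
i=2: L=charlie R=charlie -> agree -> charlie
i=3: L=alpha R=alpha -> agree -> alpha
i=4: L=echo R=echo -> agree -> echo
i=5: L=alpha=BASE, R=bravo -> take RIGHT -> bravo
Index 0 -> foxtrot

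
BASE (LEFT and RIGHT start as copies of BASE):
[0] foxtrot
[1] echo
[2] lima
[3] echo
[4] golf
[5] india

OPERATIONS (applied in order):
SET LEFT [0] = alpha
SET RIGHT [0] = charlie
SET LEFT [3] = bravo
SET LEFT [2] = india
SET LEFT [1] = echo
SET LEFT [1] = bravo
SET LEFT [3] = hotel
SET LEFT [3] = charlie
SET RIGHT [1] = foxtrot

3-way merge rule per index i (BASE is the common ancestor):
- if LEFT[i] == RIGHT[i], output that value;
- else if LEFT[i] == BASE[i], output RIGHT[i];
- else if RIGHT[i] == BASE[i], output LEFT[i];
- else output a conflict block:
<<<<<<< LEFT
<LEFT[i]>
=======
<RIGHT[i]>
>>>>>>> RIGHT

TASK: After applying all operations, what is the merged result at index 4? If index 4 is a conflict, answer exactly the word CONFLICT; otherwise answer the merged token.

Answer: golf

Derivation:
Final LEFT:  [alpha, bravo, india, charlie, golf, india]
Final RIGHT: [charlie, foxtrot, lima, echo, golf, india]
i=0: BASE=foxtrot L=alpha R=charlie all differ -> CONFLICT
i=1: BASE=echo L=bravo R=foxtrot all differ -> CONFLICT
i=2: L=india, R=lima=BASE -> take LEFT -> india
i=3: L=charlie, R=echo=BASE -> take LEFT -> charlie
i=4: L=golf R=golf -> agree -> golf
i=5: L=india R=india -> agree -> india
Index 4 -> golf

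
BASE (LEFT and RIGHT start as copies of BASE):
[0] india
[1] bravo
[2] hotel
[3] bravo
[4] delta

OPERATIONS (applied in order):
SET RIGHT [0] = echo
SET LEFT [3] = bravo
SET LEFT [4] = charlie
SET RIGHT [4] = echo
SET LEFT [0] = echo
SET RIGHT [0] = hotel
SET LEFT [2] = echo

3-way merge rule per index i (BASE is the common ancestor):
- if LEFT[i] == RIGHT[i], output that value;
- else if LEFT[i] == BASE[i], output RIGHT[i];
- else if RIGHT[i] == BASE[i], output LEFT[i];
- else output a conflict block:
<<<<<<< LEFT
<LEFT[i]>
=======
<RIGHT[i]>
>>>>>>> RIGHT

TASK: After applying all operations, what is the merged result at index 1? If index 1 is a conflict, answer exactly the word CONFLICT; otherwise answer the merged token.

Final LEFT:  [echo, bravo, echo, bravo, charlie]
Final RIGHT: [hotel, bravo, hotel, bravo, echo]
i=0: BASE=india L=echo R=hotel all differ -> CONFLICT
i=1: L=bravo R=bravo -> agree -> bravo
i=2: L=echo, R=hotel=BASE -> take LEFT -> echo
i=3: L=bravo R=bravo -> agree -> bravo
i=4: BASE=delta L=charlie R=echo all differ -> CONFLICT
Index 1 -> bravo

Answer: bravo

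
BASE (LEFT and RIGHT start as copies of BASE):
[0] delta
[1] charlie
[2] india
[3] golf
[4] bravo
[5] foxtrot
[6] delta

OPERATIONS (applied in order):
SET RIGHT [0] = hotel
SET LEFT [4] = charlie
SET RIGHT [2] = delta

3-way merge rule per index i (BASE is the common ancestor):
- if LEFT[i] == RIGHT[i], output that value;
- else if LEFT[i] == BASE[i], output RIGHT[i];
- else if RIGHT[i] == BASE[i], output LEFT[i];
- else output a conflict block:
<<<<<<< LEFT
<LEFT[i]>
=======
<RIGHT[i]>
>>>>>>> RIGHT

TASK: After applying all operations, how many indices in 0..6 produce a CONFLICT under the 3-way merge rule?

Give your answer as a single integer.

Final LEFT:  [delta, charlie, india, golf, charlie, foxtrot, delta]
Final RIGHT: [hotel, charlie, delta, golf, bravo, foxtrot, delta]
i=0: L=delta=BASE, R=hotel -> take RIGHT -> hotel
i=1: L=charlie R=charlie -> agree -> charlie
i=2: L=india=BASE, R=delta -> take RIGHT -> delta
i=3: L=golf R=golf -> agree -> golf
i=4: L=charlie, R=bravo=BASE -> take LEFT -> charlie
i=5: L=foxtrot R=foxtrot -> agree -> foxtrot
i=6: L=delta R=delta -> agree -> delta
Conflict count: 0

Answer: 0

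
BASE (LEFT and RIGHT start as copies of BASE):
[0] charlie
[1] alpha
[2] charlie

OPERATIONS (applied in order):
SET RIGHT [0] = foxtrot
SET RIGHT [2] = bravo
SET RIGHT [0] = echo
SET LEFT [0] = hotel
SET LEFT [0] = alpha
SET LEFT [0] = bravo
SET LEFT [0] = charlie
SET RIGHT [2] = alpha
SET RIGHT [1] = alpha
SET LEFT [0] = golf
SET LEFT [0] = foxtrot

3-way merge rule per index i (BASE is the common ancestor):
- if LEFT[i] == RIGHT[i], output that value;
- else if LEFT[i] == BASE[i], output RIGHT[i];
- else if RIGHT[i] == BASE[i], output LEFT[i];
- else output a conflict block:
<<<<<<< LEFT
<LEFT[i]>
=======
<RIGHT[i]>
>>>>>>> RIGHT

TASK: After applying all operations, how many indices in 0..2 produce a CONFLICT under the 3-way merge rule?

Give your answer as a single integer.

Final LEFT:  [foxtrot, alpha, charlie]
Final RIGHT: [echo, alpha, alpha]
i=0: BASE=charlie L=foxtrot R=echo all differ -> CONFLICT
i=1: L=alpha R=alpha -> agree -> alpha
i=2: L=charlie=BASE, R=alpha -> take RIGHT -> alpha
Conflict count: 1

Answer: 1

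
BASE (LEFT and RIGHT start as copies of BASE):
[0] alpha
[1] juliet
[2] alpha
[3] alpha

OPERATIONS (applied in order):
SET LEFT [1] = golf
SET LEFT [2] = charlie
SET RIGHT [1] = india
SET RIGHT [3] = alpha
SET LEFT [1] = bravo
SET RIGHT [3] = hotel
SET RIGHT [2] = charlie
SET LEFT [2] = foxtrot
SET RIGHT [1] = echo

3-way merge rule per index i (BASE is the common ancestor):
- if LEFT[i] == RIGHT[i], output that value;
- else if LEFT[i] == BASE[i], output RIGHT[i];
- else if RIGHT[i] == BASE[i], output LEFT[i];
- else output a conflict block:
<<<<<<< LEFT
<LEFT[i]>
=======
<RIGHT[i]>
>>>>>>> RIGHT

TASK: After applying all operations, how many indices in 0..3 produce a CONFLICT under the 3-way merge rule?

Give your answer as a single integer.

Answer: 2

Derivation:
Final LEFT:  [alpha, bravo, foxtrot, alpha]
Final RIGHT: [alpha, echo, charlie, hotel]
i=0: L=alpha R=alpha -> agree -> alpha
i=1: BASE=juliet L=bravo R=echo all differ -> CONFLICT
i=2: BASE=alpha L=foxtrot R=charlie all differ -> CONFLICT
i=3: L=alpha=BASE, R=hotel -> take RIGHT -> hotel
Conflict count: 2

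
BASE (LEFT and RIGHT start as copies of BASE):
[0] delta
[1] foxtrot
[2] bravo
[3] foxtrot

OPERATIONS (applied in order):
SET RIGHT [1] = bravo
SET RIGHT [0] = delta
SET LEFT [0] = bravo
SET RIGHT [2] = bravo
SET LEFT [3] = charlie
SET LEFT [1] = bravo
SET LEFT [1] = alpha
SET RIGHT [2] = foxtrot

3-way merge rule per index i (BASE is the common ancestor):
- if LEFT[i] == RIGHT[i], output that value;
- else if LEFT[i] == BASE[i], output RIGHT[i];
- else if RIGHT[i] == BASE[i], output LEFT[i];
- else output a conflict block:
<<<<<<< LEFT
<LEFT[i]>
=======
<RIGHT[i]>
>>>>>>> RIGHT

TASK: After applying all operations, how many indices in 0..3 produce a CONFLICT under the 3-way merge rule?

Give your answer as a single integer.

Answer: 1

Derivation:
Final LEFT:  [bravo, alpha, bravo, charlie]
Final RIGHT: [delta, bravo, foxtrot, foxtrot]
i=0: L=bravo, R=delta=BASE -> take LEFT -> bravo
i=1: BASE=foxtrot L=alpha R=bravo all differ -> CONFLICT
i=2: L=bravo=BASE, R=foxtrot -> take RIGHT -> foxtrot
i=3: L=charlie, R=foxtrot=BASE -> take LEFT -> charlie
Conflict count: 1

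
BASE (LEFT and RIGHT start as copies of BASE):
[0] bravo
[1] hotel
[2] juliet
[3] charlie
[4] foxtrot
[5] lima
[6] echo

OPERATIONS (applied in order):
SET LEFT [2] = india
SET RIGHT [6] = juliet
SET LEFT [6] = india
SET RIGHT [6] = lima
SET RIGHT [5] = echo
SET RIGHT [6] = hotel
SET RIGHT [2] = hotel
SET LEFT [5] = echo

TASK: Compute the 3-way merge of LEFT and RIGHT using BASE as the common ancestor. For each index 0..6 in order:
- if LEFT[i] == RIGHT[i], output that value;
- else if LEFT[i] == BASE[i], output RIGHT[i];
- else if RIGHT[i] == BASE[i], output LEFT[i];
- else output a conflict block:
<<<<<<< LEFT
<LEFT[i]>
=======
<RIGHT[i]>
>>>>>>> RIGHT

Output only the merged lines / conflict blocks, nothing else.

Final LEFT:  [bravo, hotel, india, charlie, foxtrot, echo, india]
Final RIGHT: [bravo, hotel, hotel, charlie, foxtrot, echo, hotel]
i=0: L=bravo R=bravo -> agree -> bravo
i=1: L=hotel R=hotel -> agree -> hotel
i=2: BASE=juliet L=india R=hotel all differ -> CONFLICT
i=3: L=charlie R=charlie -> agree -> charlie
i=4: L=foxtrot R=foxtrot -> agree -> foxtrot
i=5: L=echo R=echo -> agree -> echo
i=6: BASE=echo L=india R=hotel all differ -> CONFLICT

Answer: bravo
hotel
<<<<<<< LEFT
india
=======
hotel
>>>>>>> RIGHT
charlie
foxtrot
echo
<<<<<<< LEFT
india
=======
hotel
>>>>>>> RIGHT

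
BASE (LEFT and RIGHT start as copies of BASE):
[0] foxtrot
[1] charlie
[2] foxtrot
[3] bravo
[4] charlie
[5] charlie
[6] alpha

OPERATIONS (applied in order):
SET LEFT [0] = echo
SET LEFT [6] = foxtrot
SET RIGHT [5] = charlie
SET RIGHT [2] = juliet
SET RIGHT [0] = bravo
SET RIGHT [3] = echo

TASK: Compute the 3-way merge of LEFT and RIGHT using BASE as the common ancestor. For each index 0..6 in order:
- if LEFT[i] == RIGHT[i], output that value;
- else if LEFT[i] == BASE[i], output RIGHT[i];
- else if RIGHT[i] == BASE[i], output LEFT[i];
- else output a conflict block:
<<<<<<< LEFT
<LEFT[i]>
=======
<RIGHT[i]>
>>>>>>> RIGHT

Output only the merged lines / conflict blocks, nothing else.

Final LEFT:  [echo, charlie, foxtrot, bravo, charlie, charlie, foxtrot]
Final RIGHT: [bravo, charlie, juliet, echo, charlie, charlie, alpha]
i=0: BASE=foxtrot L=echo R=bravo all differ -> CONFLICT
i=1: L=charlie R=charlie -> agree -> charlie
i=2: L=foxtrot=BASE, R=juliet -> take RIGHT -> juliet
i=3: L=bravo=BASE, R=echo -> take RIGHT -> echo
i=4: L=charlie R=charlie -> agree -> charlie
i=5: L=charlie R=charlie -> agree -> charlie
i=6: L=foxtrot, R=alpha=BASE -> take LEFT -> foxtrot

Answer: <<<<<<< LEFT
echo
=======
bravo
>>>>>>> RIGHT
charlie
juliet
echo
charlie
charlie
foxtrot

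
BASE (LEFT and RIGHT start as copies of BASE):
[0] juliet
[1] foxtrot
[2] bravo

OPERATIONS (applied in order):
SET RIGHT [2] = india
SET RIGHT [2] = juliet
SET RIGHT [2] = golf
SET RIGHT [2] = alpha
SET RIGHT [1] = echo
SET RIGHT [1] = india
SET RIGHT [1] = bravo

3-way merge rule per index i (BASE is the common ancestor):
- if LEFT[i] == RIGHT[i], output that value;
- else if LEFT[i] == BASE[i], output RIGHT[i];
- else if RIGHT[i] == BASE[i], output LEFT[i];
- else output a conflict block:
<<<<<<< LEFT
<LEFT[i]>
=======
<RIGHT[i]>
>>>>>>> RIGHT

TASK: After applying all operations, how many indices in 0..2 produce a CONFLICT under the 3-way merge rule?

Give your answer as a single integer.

Answer: 0

Derivation:
Final LEFT:  [juliet, foxtrot, bravo]
Final RIGHT: [juliet, bravo, alpha]
i=0: L=juliet R=juliet -> agree -> juliet
i=1: L=foxtrot=BASE, R=bravo -> take RIGHT -> bravo
i=2: L=bravo=BASE, R=alpha -> take RIGHT -> alpha
Conflict count: 0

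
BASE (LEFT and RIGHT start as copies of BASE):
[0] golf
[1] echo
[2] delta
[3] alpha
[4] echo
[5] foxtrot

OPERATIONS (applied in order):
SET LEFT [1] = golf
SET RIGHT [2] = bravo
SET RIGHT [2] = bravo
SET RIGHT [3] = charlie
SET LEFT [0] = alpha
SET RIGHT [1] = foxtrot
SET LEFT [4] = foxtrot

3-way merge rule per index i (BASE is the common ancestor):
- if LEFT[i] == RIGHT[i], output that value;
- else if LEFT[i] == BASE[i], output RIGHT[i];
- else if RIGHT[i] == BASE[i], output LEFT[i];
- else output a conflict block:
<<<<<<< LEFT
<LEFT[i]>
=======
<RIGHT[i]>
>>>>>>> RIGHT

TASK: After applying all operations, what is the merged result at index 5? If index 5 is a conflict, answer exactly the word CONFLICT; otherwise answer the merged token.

Answer: foxtrot

Derivation:
Final LEFT:  [alpha, golf, delta, alpha, foxtrot, foxtrot]
Final RIGHT: [golf, foxtrot, bravo, charlie, echo, foxtrot]
i=0: L=alpha, R=golf=BASE -> take LEFT -> alpha
i=1: BASE=echo L=golf R=foxtrot all differ -> CONFLICT
i=2: L=delta=BASE, R=bravo -> take RIGHT -> bravo
i=3: L=alpha=BASE, R=charlie -> take RIGHT -> charlie
i=4: L=foxtrot, R=echo=BASE -> take LEFT -> foxtrot
i=5: L=foxtrot R=foxtrot -> agree -> foxtrot
Index 5 -> foxtrot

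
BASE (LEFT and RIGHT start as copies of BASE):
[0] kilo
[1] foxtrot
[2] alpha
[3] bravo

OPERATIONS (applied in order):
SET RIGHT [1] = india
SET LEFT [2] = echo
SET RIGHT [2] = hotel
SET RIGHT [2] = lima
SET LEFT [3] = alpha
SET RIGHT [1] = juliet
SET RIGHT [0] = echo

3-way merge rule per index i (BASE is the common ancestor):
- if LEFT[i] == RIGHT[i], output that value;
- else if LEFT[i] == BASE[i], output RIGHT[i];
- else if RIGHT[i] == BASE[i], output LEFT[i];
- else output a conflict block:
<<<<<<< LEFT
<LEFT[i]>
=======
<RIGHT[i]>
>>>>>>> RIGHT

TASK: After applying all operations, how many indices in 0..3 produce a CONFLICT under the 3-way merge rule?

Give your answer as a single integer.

Answer: 1

Derivation:
Final LEFT:  [kilo, foxtrot, echo, alpha]
Final RIGHT: [echo, juliet, lima, bravo]
i=0: L=kilo=BASE, R=echo -> take RIGHT -> echo
i=1: L=foxtrot=BASE, R=juliet -> take RIGHT -> juliet
i=2: BASE=alpha L=echo R=lima all differ -> CONFLICT
i=3: L=alpha, R=bravo=BASE -> take LEFT -> alpha
Conflict count: 1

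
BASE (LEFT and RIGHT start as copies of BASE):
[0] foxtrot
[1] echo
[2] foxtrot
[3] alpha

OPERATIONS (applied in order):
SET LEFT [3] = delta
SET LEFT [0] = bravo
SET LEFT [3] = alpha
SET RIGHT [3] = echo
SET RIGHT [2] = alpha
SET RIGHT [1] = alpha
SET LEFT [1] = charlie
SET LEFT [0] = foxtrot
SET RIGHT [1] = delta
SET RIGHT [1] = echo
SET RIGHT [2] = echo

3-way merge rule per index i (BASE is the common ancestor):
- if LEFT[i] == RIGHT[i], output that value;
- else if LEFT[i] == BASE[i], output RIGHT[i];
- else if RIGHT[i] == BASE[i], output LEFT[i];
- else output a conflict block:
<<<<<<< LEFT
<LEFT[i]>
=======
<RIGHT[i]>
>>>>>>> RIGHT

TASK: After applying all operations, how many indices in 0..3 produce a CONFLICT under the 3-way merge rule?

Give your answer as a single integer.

Answer: 0

Derivation:
Final LEFT:  [foxtrot, charlie, foxtrot, alpha]
Final RIGHT: [foxtrot, echo, echo, echo]
i=0: L=foxtrot R=foxtrot -> agree -> foxtrot
i=1: L=charlie, R=echo=BASE -> take LEFT -> charlie
i=2: L=foxtrot=BASE, R=echo -> take RIGHT -> echo
i=3: L=alpha=BASE, R=echo -> take RIGHT -> echo
Conflict count: 0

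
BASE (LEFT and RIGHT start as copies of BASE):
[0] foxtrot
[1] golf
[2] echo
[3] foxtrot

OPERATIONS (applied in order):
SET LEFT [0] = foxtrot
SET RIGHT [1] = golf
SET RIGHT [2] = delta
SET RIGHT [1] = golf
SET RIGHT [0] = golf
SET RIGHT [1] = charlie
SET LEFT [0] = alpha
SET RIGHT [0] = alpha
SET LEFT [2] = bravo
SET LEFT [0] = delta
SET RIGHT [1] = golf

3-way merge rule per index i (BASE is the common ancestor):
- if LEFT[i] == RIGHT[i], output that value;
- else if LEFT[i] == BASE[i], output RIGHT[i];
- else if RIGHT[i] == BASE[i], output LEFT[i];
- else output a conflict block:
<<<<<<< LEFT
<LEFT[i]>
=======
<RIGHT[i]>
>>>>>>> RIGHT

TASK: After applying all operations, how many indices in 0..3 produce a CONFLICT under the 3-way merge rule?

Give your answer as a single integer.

Answer: 2

Derivation:
Final LEFT:  [delta, golf, bravo, foxtrot]
Final RIGHT: [alpha, golf, delta, foxtrot]
i=0: BASE=foxtrot L=delta R=alpha all differ -> CONFLICT
i=1: L=golf R=golf -> agree -> golf
i=2: BASE=echo L=bravo R=delta all differ -> CONFLICT
i=3: L=foxtrot R=foxtrot -> agree -> foxtrot
Conflict count: 2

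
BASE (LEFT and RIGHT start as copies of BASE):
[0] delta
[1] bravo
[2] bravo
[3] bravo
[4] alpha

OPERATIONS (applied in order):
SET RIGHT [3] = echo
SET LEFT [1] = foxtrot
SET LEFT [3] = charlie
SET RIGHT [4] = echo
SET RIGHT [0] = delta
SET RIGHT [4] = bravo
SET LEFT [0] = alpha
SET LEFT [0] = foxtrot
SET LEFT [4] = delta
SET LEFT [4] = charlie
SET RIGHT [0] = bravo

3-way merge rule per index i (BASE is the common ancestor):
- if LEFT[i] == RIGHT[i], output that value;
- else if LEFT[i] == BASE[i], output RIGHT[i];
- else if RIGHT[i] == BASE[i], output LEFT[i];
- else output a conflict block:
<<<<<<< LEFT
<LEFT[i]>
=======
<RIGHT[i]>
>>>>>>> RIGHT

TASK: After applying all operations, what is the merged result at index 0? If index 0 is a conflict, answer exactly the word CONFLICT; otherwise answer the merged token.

Final LEFT:  [foxtrot, foxtrot, bravo, charlie, charlie]
Final RIGHT: [bravo, bravo, bravo, echo, bravo]
i=0: BASE=delta L=foxtrot R=bravo all differ -> CONFLICT
i=1: L=foxtrot, R=bravo=BASE -> take LEFT -> foxtrot
i=2: L=bravo R=bravo -> agree -> bravo
i=3: BASE=bravo L=charlie R=echo all differ -> CONFLICT
i=4: BASE=alpha L=charlie R=bravo all differ -> CONFLICT
Index 0 -> CONFLICT

Answer: CONFLICT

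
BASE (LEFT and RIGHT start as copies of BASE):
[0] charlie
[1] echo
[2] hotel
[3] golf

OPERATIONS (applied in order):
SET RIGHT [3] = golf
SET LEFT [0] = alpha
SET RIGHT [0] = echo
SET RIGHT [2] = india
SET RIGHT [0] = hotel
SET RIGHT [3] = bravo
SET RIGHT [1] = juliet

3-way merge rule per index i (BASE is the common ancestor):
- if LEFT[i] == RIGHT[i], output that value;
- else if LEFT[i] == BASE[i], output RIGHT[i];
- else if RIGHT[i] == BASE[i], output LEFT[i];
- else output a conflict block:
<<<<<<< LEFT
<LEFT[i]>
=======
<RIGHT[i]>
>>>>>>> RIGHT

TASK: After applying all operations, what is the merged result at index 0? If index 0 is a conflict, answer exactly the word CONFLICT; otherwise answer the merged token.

Answer: CONFLICT

Derivation:
Final LEFT:  [alpha, echo, hotel, golf]
Final RIGHT: [hotel, juliet, india, bravo]
i=0: BASE=charlie L=alpha R=hotel all differ -> CONFLICT
i=1: L=echo=BASE, R=juliet -> take RIGHT -> juliet
i=2: L=hotel=BASE, R=india -> take RIGHT -> india
i=3: L=golf=BASE, R=bravo -> take RIGHT -> bravo
Index 0 -> CONFLICT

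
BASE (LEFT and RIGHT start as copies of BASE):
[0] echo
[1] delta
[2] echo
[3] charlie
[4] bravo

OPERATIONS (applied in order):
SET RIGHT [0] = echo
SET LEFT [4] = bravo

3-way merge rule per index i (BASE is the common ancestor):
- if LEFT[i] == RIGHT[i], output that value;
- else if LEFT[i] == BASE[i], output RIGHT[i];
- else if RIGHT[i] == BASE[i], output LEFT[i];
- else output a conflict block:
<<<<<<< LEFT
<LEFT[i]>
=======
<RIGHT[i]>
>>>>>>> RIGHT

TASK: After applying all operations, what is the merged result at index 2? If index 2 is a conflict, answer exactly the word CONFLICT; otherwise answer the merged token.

Answer: echo

Derivation:
Final LEFT:  [echo, delta, echo, charlie, bravo]
Final RIGHT: [echo, delta, echo, charlie, bravo]
i=0: L=echo R=echo -> agree -> echo
i=1: L=delta R=delta -> agree -> delta
i=2: L=echo R=echo -> agree -> echo
i=3: L=charlie R=charlie -> agree -> charlie
i=4: L=bravo R=bravo -> agree -> bravo
Index 2 -> echo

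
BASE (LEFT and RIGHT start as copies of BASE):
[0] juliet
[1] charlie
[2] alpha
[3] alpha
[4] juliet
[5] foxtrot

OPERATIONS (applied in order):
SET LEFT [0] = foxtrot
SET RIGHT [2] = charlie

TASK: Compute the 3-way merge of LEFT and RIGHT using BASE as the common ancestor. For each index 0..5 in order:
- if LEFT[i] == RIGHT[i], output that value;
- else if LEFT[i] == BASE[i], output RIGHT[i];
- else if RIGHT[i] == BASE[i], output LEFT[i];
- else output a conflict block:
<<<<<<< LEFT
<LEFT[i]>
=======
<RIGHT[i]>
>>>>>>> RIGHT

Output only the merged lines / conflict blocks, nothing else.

Answer: foxtrot
charlie
charlie
alpha
juliet
foxtrot

Derivation:
Final LEFT:  [foxtrot, charlie, alpha, alpha, juliet, foxtrot]
Final RIGHT: [juliet, charlie, charlie, alpha, juliet, foxtrot]
i=0: L=foxtrot, R=juliet=BASE -> take LEFT -> foxtrot
i=1: L=charlie R=charlie -> agree -> charlie
i=2: L=alpha=BASE, R=charlie -> take RIGHT -> charlie
i=3: L=alpha R=alpha -> agree -> alpha
i=4: L=juliet R=juliet -> agree -> juliet
i=5: L=foxtrot R=foxtrot -> agree -> foxtrot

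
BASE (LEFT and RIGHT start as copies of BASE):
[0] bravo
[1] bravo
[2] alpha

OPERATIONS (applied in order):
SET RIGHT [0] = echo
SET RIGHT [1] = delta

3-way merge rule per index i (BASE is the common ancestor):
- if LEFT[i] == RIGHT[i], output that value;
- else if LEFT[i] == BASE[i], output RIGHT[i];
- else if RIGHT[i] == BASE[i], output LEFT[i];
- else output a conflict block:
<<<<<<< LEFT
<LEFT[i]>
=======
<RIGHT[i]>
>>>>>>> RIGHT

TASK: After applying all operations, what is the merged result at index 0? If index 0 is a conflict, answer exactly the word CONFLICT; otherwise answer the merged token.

Answer: echo

Derivation:
Final LEFT:  [bravo, bravo, alpha]
Final RIGHT: [echo, delta, alpha]
i=0: L=bravo=BASE, R=echo -> take RIGHT -> echo
i=1: L=bravo=BASE, R=delta -> take RIGHT -> delta
i=2: L=alpha R=alpha -> agree -> alpha
Index 0 -> echo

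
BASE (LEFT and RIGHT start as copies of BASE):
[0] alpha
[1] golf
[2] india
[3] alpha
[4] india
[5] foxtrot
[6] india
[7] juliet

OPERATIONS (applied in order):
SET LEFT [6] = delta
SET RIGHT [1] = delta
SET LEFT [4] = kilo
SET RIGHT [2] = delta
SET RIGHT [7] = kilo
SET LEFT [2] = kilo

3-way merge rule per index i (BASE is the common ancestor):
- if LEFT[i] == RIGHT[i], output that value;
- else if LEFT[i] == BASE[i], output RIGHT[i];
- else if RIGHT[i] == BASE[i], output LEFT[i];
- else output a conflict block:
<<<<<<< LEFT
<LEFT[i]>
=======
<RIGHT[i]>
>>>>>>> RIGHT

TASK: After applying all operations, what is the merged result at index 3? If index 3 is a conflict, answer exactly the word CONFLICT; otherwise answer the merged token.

Answer: alpha

Derivation:
Final LEFT:  [alpha, golf, kilo, alpha, kilo, foxtrot, delta, juliet]
Final RIGHT: [alpha, delta, delta, alpha, india, foxtrot, india, kilo]
i=0: L=alpha R=alpha -> agree -> alpha
i=1: L=golf=BASE, R=delta -> take RIGHT -> delta
i=2: BASE=india L=kilo R=delta all differ -> CONFLICT
i=3: L=alpha R=alpha -> agree -> alpha
i=4: L=kilo, R=india=BASE -> take LEFT -> kilo
i=5: L=foxtrot R=foxtrot -> agree -> foxtrot
i=6: L=delta, R=india=BASE -> take LEFT -> delta
i=7: L=juliet=BASE, R=kilo -> take RIGHT -> kilo
Index 3 -> alpha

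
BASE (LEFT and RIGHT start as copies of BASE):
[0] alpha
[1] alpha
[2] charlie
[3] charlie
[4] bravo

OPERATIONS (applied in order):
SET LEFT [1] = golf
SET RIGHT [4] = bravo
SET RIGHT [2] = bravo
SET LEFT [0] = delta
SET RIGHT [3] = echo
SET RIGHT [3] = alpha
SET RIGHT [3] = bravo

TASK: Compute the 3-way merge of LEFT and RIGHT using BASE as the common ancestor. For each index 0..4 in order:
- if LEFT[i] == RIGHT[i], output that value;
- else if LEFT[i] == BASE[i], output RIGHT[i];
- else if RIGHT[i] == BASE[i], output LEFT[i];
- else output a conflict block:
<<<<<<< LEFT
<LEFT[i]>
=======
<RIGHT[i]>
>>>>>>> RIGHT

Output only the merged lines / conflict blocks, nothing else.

Final LEFT:  [delta, golf, charlie, charlie, bravo]
Final RIGHT: [alpha, alpha, bravo, bravo, bravo]
i=0: L=delta, R=alpha=BASE -> take LEFT -> delta
i=1: L=golf, R=alpha=BASE -> take LEFT -> golf
i=2: L=charlie=BASE, R=bravo -> take RIGHT -> bravo
i=3: L=charlie=BASE, R=bravo -> take RIGHT -> bravo
i=4: L=bravo R=bravo -> agree -> bravo

Answer: delta
golf
bravo
bravo
bravo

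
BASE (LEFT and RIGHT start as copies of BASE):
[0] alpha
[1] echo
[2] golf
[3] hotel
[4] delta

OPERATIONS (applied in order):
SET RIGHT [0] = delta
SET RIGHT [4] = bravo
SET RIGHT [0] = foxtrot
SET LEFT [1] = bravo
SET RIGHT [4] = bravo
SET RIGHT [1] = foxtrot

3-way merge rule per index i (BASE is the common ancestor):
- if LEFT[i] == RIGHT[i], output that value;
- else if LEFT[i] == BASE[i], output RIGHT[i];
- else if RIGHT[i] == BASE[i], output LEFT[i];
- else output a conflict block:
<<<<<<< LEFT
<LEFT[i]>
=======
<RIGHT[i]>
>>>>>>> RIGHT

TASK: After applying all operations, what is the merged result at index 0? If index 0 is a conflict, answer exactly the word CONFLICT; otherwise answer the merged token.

Answer: foxtrot

Derivation:
Final LEFT:  [alpha, bravo, golf, hotel, delta]
Final RIGHT: [foxtrot, foxtrot, golf, hotel, bravo]
i=0: L=alpha=BASE, R=foxtrot -> take RIGHT -> foxtrot
i=1: BASE=echo L=bravo R=foxtrot all differ -> CONFLICT
i=2: L=golf R=golf -> agree -> golf
i=3: L=hotel R=hotel -> agree -> hotel
i=4: L=delta=BASE, R=bravo -> take RIGHT -> bravo
Index 0 -> foxtrot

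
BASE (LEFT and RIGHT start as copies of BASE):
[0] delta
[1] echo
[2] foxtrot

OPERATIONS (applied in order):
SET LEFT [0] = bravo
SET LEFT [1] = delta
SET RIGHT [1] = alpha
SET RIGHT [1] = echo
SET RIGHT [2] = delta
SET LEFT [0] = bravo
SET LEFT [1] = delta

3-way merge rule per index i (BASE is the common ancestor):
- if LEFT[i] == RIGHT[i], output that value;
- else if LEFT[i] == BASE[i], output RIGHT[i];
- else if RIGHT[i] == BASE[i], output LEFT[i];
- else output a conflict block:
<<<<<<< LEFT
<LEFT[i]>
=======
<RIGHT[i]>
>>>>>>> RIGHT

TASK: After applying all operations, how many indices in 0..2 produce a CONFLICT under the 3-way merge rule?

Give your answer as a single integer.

Final LEFT:  [bravo, delta, foxtrot]
Final RIGHT: [delta, echo, delta]
i=0: L=bravo, R=delta=BASE -> take LEFT -> bravo
i=1: L=delta, R=echo=BASE -> take LEFT -> delta
i=2: L=foxtrot=BASE, R=delta -> take RIGHT -> delta
Conflict count: 0

Answer: 0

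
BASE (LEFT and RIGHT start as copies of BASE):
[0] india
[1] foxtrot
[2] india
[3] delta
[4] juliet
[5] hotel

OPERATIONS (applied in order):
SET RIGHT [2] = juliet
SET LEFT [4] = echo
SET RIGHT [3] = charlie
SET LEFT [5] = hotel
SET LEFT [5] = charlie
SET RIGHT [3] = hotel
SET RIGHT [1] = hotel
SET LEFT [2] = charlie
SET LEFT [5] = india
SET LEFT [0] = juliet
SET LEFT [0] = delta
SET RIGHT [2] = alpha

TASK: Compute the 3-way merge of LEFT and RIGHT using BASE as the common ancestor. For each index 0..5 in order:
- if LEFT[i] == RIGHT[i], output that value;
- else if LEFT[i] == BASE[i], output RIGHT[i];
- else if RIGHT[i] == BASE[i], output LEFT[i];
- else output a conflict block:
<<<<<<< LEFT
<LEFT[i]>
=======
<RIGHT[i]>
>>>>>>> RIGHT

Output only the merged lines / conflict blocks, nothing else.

Answer: delta
hotel
<<<<<<< LEFT
charlie
=======
alpha
>>>>>>> RIGHT
hotel
echo
india

Derivation:
Final LEFT:  [delta, foxtrot, charlie, delta, echo, india]
Final RIGHT: [india, hotel, alpha, hotel, juliet, hotel]
i=0: L=delta, R=india=BASE -> take LEFT -> delta
i=1: L=foxtrot=BASE, R=hotel -> take RIGHT -> hotel
i=2: BASE=india L=charlie R=alpha all differ -> CONFLICT
i=3: L=delta=BASE, R=hotel -> take RIGHT -> hotel
i=4: L=echo, R=juliet=BASE -> take LEFT -> echo
i=5: L=india, R=hotel=BASE -> take LEFT -> india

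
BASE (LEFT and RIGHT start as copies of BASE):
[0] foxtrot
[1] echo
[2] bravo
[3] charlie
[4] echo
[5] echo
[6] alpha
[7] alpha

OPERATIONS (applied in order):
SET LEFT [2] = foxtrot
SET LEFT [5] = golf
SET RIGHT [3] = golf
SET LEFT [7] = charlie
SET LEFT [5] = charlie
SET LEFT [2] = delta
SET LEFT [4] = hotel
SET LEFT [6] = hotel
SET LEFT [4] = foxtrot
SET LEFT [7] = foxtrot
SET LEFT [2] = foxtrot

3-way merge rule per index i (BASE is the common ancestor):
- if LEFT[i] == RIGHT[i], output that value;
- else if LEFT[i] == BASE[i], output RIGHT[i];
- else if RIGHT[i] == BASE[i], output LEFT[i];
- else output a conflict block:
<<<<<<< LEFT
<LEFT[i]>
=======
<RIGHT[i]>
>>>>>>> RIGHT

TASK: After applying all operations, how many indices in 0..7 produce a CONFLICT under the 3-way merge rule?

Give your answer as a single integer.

Answer: 0

Derivation:
Final LEFT:  [foxtrot, echo, foxtrot, charlie, foxtrot, charlie, hotel, foxtrot]
Final RIGHT: [foxtrot, echo, bravo, golf, echo, echo, alpha, alpha]
i=0: L=foxtrot R=foxtrot -> agree -> foxtrot
i=1: L=echo R=echo -> agree -> echo
i=2: L=foxtrot, R=bravo=BASE -> take LEFT -> foxtrot
i=3: L=charlie=BASE, R=golf -> take RIGHT -> golf
i=4: L=foxtrot, R=echo=BASE -> take LEFT -> foxtrot
i=5: L=charlie, R=echo=BASE -> take LEFT -> charlie
i=6: L=hotel, R=alpha=BASE -> take LEFT -> hotel
i=7: L=foxtrot, R=alpha=BASE -> take LEFT -> foxtrot
Conflict count: 0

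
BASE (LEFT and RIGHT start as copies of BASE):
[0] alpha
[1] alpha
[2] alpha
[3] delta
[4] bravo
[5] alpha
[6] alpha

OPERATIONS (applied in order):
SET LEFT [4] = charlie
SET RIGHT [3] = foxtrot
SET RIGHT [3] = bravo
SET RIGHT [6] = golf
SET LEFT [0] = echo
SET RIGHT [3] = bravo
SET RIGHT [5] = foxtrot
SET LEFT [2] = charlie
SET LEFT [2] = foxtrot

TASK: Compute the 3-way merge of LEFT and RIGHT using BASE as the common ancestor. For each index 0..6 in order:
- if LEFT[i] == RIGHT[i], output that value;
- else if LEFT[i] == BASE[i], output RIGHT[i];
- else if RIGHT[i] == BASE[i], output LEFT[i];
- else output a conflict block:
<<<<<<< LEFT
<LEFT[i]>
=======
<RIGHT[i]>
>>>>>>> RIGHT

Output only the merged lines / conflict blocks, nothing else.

Answer: echo
alpha
foxtrot
bravo
charlie
foxtrot
golf

Derivation:
Final LEFT:  [echo, alpha, foxtrot, delta, charlie, alpha, alpha]
Final RIGHT: [alpha, alpha, alpha, bravo, bravo, foxtrot, golf]
i=0: L=echo, R=alpha=BASE -> take LEFT -> echo
i=1: L=alpha R=alpha -> agree -> alpha
i=2: L=foxtrot, R=alpha=BASE -> take LEFT -> foxtrot
i=3: L=delta=BASE, R=bravo -> take RIGHT -> bravo
i=4: L=charlie, R=bravo=BASE -> take LEFT -> charlie
i=5: L=alpha=BASE, R=foxtrot -> take RIGHT -> foxtrot
i=6: L=alpha=BASE, R=golf -> take RIGHT -> golf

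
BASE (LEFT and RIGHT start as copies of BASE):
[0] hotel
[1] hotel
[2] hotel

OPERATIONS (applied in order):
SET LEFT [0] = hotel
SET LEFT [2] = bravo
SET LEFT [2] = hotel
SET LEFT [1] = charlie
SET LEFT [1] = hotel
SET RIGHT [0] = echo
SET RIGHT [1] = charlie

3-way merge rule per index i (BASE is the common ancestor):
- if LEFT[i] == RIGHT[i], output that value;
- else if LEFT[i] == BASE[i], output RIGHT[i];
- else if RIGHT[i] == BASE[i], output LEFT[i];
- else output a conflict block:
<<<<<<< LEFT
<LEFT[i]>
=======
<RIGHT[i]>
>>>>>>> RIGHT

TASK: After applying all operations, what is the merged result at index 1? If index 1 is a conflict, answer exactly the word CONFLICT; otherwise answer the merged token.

Answer: charlie

Derivation:
Final LEFT:  [hotel, hotel, hotel]
Final RIGHT: [echo, charlie, hotel]
i=0: L=hotel=BASE, R=echo -> take RIGHT -> echo
i=1: L=hotel=BASE, R=charlie -> take RIGHT -> charlie
i=2: L=hotel R=hotel -> agree -> hotel
Index 1 -> charlie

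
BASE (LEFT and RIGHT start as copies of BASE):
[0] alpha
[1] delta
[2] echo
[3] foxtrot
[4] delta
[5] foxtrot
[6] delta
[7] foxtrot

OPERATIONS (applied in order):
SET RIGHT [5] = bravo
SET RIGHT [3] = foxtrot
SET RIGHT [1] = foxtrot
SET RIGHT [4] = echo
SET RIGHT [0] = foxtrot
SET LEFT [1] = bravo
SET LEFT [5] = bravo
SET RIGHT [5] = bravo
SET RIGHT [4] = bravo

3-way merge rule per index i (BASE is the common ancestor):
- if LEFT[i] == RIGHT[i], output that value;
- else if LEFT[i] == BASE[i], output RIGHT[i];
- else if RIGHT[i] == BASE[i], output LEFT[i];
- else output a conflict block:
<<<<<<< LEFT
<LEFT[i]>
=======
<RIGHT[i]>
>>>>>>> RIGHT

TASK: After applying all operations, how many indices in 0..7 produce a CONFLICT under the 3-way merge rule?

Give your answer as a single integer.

Answer: 1

Derivation:
Final LEFT:  [alpha, bravo, echo, foxtrot, delta, bravo, delta, foxtrot]
Final RIGHT: [foxtrot, foxtrot, echo, foxtrot, bravo, bravo, delta, foxtrot]
i=0: L=alpha=BASE, R=foxtrot -> take RIGHT -> foxtrot
i=1: BASE=delta L=bravo R=foxtrot all differ -> CONFLICT
i=2: L=echo R=echo -> agree -> echo
i=3: L=foxtrot R=foxtrot -> agree -> foxtrot
i=4: L=delta=BASE, R=bravo -> take RIGHT -> bravo
i=5: L=bravo R=bravo -> agree -> bravo
i=6: L=delta R=delta -> agree -> delta
i=7: L=foxtrot R=foxtrot -> agree -> foxtrot
Conflict count: 1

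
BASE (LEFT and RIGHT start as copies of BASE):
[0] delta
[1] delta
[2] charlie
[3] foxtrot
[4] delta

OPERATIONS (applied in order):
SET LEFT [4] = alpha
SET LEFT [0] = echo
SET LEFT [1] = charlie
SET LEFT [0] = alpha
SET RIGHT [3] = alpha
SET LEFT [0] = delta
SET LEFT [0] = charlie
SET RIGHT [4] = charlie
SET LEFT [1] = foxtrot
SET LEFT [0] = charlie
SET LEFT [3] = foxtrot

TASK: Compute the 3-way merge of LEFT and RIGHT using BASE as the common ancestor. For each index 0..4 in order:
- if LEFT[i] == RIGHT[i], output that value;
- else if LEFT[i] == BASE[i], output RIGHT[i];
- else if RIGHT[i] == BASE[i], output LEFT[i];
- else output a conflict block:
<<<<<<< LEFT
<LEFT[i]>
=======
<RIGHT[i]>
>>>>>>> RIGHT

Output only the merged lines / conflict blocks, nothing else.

Answer: charlie
foxtrot
charlie
alpha
<<<<<<< LEFT
alpha
=======
charlie
>>>>>>> RIGHT

Derivation:
Final LEFT:  [charlie, foxtrot, charlie, foxtrot, alpha]
Final RIGHT: [delta, delta, charlie, alpha, charlie]
i=0: L=charlie, R=delta=BASE -> take LEFT -> charlie
i=1: L=foxtrot, R=delta=BASE -> take LEFT -> foxtrot
i=2: L=charlie R=charlie -> agree -> charlie
i=3: L=foxtrot=BASE, R=alpha -> take RIGHT -> alpha
i=4: BASE=delta L=alpha R=charlie all differ -> CONFLICT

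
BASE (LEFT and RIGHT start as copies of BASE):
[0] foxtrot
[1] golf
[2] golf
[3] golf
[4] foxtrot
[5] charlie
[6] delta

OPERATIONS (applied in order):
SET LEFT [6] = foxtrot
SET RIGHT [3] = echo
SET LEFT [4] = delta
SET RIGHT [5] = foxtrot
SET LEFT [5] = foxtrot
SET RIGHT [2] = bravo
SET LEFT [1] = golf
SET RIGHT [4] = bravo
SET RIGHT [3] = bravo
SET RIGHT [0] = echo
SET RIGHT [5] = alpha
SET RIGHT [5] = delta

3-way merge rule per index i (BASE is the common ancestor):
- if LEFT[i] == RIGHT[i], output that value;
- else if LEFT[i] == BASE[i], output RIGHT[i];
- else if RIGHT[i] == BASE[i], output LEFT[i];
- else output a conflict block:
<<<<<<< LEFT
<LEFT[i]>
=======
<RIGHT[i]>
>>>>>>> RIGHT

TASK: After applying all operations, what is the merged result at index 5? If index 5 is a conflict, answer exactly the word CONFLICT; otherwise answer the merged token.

Answer: CONFLICT

Derivation:
Final LEFT:  [foxtrot, golf, golf, golf, delta, foxtrot, foxtrot]
Final RIGHT: [echo, golf, bravo, bravo, bravo, delta, delta]
i=0: L=foxtrot=BASE, R=echo -> take RIGHT -> echo
i=1: L=golf R=golf -> agree -> golf
i=2: L=golf=BASE, R=bravo -> take RIGHT -> bravo
i=3: L=golf=BASE, R=bravo -> take RIGHT -> bravo
i=4: BASE=foxtrot L=delta R=bravo all differ -> CONFLICT
i=5: BASE=charlie L=foxtrot R=delta all differ -> CONFLICT
i=6: L=foxtrot, R=delta=BASE -> take LEFT -> foxtrot
Index 5 -> CONFLICT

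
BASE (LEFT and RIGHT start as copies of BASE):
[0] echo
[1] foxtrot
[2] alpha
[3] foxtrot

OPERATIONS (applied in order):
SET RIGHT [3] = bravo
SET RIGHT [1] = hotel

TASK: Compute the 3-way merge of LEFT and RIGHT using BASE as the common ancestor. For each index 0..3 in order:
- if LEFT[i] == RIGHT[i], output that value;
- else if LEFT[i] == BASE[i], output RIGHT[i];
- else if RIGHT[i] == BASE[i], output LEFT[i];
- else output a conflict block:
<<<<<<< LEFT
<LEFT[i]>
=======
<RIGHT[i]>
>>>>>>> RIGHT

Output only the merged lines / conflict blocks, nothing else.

Answer: echo
hotel
alpha
bravo

Derivation:
Final LEFT:  [echo, foxtrot, alpha, foxtrot]
Final RIGHT: [echo, hotel, alpha, bravo]
i=0: L=echo R=echo -> agree -> echo
i=1: L=foxtrot=BASE, R=hotel -> take RIGHT -> hotel
i=2: L=alpha R=alpha -> agree -> alpha
i=3: L=foxtrot=BASE, R=bravo -> take RIGHT -> bravo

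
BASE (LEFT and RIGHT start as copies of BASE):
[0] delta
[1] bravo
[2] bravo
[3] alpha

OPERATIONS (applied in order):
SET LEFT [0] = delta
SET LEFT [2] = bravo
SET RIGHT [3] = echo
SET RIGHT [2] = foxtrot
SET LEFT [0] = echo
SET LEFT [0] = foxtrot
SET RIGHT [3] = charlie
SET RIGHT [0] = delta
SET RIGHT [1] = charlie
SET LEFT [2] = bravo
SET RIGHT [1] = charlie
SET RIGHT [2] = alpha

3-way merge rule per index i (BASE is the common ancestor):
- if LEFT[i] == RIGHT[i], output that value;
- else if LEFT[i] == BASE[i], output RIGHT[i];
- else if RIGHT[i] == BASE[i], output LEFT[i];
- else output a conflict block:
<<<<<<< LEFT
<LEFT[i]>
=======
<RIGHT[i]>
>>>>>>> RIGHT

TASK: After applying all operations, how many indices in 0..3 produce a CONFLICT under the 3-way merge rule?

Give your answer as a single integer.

Answer: 0

Derivation:
Final LEFT:  [foxtrot, bravo, bravo, alpha]
Final RIGHT: [delta, charlie, alpha, charlie]
i=0: L=foxtrot, R=delta=BASE -> take LEFT -> foxtrot
i=1: L=bravo=BASE, R=charlie -> take RIGHT -> charlie
i=2: L=bravo=BASE, R=alpha -> take RIGHT -> alpha
i=3: L=alpha=BASE, R=charlie -> take RIGHT -> charlie
Conflict count: 0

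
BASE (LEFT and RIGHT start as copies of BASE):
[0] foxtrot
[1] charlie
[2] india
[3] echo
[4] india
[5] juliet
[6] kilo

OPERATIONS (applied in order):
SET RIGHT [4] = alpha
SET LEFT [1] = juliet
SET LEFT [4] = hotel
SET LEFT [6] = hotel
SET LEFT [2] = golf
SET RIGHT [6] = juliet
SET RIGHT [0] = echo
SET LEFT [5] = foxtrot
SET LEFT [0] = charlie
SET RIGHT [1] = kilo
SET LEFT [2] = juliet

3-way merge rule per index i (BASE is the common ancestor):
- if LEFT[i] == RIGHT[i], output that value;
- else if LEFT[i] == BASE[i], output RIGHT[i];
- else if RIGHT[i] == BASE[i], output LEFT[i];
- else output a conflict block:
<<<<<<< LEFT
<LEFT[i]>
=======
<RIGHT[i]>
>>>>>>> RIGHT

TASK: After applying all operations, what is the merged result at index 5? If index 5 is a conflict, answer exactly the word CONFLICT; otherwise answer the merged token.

Answer: foxtrot

Derivation:
Final LEFT:  [charlie, juliet, juliet, echo, hotel, foxtrot, hotel]
Final RIGHT: [echo, kilo, india, echo, alpha, juliet, juliet]
i=0: BASE=foxtrot L=charlie R=echo all differ -> CONFLICT
i=1: BASE=charlie L=juliet R=kilo all differ -> CONFLICT
i=2: L=juliet, R=india=BASE -> take LEFT -> juliet
i=3: L=echo R=echo -> agree -> echo
i=4: BASE=india L=hotel R=alpha all differ -> CONFLICT
i=5: L=foxtrot, R=juliet=BASE -> take LEFT -> foxtrot
i=6: BASE=kilo L=hotel R=juliet all differ -> CONFLICT
Index 5 -> foxtrot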